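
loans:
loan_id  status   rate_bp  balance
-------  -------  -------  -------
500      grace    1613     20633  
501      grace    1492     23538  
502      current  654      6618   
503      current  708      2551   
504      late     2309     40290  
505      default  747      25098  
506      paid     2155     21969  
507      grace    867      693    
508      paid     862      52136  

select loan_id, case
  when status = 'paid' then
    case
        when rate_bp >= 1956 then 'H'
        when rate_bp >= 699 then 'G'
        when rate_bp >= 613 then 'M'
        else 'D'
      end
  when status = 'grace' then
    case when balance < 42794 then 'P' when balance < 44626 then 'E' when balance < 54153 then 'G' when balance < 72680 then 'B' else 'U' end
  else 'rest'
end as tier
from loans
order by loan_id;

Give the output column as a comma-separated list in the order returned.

loan_id=500: status='grace' → inner[balance < 42794] → P
loan_id=501: status='grace' → inner[balance < 42794] → P
loan_id=502: status='current' → outer ELSE → rest
loan_id=503: status='current' → outer ELSE → rest
loan_id=504: status='late' → outer ELSE → rest
loan_id=505: status='default' → outer ELSE → rest
loan_id=506: status='paid' → inner[rate_bp >= 1956] → H
loan_id=507: status='grace' → inner[balance < 42794] → P
loan_id=508: status='paid' → inner[rate_bp >= 699] → G

P, P, rest, rest, rest, rest, H, P, G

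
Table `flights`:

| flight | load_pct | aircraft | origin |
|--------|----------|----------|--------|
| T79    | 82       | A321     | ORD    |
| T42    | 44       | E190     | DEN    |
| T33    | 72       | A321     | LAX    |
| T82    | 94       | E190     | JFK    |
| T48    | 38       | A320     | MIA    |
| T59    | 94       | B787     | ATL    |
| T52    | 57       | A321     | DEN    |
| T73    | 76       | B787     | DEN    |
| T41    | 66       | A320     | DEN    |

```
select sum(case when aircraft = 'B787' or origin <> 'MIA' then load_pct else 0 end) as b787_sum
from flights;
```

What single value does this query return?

flight=T79: ✓ → 82
flight=T42: ✓ → 44
flight=T33: ✓ → 72
flight=T82: ✓ → 94
flight=T48: ✗
flight=T59: ✓ → 94
flight=T52: ✓ → 57
flight=T73: ✓ → 76
flight=T41: ✓ → 66
b787_sum = 82 + 44 + 72 + 94 + 94 + 57 + 76 + 66 = 585

585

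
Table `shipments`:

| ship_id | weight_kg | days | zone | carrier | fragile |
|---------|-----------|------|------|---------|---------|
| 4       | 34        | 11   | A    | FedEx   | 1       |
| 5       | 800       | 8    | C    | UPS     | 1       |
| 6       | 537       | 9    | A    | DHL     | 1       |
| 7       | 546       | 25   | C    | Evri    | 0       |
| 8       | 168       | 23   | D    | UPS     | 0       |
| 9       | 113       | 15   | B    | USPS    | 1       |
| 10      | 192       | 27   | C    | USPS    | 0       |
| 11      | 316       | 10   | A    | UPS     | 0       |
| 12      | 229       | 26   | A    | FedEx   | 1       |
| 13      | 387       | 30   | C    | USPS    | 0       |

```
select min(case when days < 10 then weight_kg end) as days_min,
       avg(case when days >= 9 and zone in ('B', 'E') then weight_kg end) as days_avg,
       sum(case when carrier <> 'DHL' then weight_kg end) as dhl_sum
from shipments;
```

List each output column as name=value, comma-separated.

days_min=537, days_avg=113, dhl_sum=2785

[days_min: days < 10]
ship_id=4: ✗
ship_id=5: ✓ → 800
ship_id=6: ✓ → 537
ship_id=7: ✗
ship_id=8: ✗
ship_id=9: ✗
ship_id=10: ✗
ship_id=11: ✗
ship_id=12: ✗
ship_id=13: ✗
days_min = MIN(800, 537) = 537
—
[days_avg: days >= 9 and zone in ('B', 'E')]
ship_id=4: ✗
ship_id=5: ✗
ship_id=6: ✗
ship_id=7: ✗
ship_id=8: ✗
ship_id=9: ✓ → 113
ship_id=10: ✗
ship_id=11: ✗
ship_id=12: ✗
ship_id=13: ✗
days_avg = 113
—
[dhl_sum: carrier <> 'DHL']
ship_id=4: ✓ → 34
ship_id=5: ✓ → 800
ship_id=6: ✗
ship_id=7: ✓ → 546
ship_id=8: ✓ → 168
ship_id=9: ✓ → 113
ship_id=10: ✓ → 192
ship_id=11: ✓ → 316
ship_id=12: ✓ → 229
ship_id=13: ✓ → 387
dhl_sum = 34 + 800 + 546 + 168 + 113 + 192 + 316 + 229 + 387 = 2785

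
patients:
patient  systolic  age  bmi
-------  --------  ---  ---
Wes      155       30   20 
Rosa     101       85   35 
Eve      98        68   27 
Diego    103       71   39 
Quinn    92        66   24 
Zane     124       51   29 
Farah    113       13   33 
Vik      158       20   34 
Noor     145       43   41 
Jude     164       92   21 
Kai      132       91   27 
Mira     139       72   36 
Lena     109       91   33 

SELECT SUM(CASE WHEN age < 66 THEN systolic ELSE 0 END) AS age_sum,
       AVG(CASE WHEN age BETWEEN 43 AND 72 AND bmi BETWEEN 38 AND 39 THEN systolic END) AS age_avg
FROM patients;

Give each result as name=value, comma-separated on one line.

age_sum=695, age_avg=103

[age_sum: age < 66]
patient=Wes: ✓ → 155
patient=Rosa: ✗
patient=Eve: ✗
patient=Diego: ✗
patient=Quinn: ✗
patient=Zane: ✓ → 124
patient=Farah: ✓ → 113
patient=Vik: ✓ → 158
patient=Noor: ✓ → 145
patient=Jude: ✗
patient=Kai: ✗
patient=Mira: ✗
patient=Lena: ✗
age_sum = 155 + 124 + 113 + 158 + 145 = 695
—
[age_avg: age BETWEEN 43 AND 72 AND bmi BETWEEN 38 AND 39]
patient=Wes: ✗
patient=Rosa: ✗
patient=Eve: ✗
patient=Diego: ✓ → 103
patient=Quinn: ✗
patient=Zane: ✗
patient=Farah: ✗
patient=Vik: ✗
patient=Noor: ✗
patient=Jude: ✗
patient=Kai: ✗
patient=Mira: ✗
patient=Lena: ✗
age_avg = 103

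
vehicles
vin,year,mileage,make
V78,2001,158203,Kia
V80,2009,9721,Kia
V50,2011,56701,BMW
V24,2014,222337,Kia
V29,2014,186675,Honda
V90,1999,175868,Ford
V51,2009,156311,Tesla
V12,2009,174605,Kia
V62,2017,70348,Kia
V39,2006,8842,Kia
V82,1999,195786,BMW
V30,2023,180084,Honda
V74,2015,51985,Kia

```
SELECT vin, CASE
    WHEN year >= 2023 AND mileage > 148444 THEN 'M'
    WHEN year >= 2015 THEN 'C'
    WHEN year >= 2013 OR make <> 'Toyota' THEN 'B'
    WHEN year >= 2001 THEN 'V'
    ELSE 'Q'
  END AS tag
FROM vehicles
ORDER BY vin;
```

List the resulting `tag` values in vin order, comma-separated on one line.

vin=V12: year >= 2013 OR make <> 'Toyota' → B
vin=V24: year >= 2013 OR make <> 'Toyota' → B
vin=V29: year >= 2013 OR make <> 'Toyota' → B
vin=V30: year >= 2023 AND mileage > 148444 → M
vin=V39: year >= 2013 OR make <> 'Toyota' → B
vin=V50: year >= 2013 OR make <> 'Toyota' → B
vin=V51: year >= 2013 OR make <> 'Toyota' → B
vin=V62: year >= 2015 → C
vin=V74: year >= 2015 → C
vin=V78: year >= 2013 OR make <> 'Toyota' → B
vin=V80: year >= 2013 OR make <> 'Toyota' → B
vin=V82: year >= 2013 OR make <> 'Toyota' → B
vin=V90: year >= 2013 OR make <> 'Toyota' → B

B, B, B, M, B, B, B, C, C, B, B, B, B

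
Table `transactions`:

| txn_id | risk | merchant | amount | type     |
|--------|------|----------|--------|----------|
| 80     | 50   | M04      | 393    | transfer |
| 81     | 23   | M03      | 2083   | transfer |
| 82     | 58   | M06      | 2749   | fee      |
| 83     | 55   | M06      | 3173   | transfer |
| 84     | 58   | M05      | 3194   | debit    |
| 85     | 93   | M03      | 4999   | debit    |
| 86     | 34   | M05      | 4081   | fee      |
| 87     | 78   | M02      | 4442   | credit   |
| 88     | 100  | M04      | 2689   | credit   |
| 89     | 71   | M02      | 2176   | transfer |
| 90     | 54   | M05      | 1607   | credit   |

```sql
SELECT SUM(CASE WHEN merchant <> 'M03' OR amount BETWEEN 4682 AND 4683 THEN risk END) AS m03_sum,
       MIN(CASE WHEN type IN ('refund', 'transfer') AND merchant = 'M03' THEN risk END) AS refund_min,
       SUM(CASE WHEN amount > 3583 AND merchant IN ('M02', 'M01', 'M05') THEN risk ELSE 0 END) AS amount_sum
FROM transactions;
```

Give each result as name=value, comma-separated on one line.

m03_sum=558, refund_min=23, amount_sum=112

[m03_sum: merchant <> 'M03' OR amount BETWEEN 4682 AND 4683]
txn_id=80: ✓ → 50
txn_id=81: ✗
txn_id=82: ✓ → 58
txn_id=83: ✓ → 55
txn_id=84: ✓ → 58
txn_id=85: ✗
txn_id=86: ✓ → 34
txn_id=87: ✓ → 78
txn_id=88: ✓ → 100
txn_id=89: ✓ → 71
txn_id=90: ✓ → 54
m03_sum = 50 + 58 + 55 + 58 + 34 + 78 + 100 + 71 + 54 = 558
—
[refund_min: type IN ('refund', 'transfer') AND merchant = 'M03']
txn_id=80: ✗
txn_id=81: ✓ → 23
txn_id=82: ✗
txn_id=83: ✗
txn_id=84: ✗
txn_id=85: ✗
txn_id=86: ✗
txn_id=87: ✗
txn_id=88: ✗
txn_id=89: ✗
txn_id=90: ✗
refund_min = MIN(23) = 23
—
[amount_sum: amount > 3583 AND merchant IN ('M02', 'M01', 'M05')]
txn_id=80: ✗
txn_id=81: ✗
txn_id=82: ✗
txn_id=83: ✗
txn_id=84: ✗
txn_id=85: ✗
txn_id=86: ✓ → 34
txn_id=87: ✓ → 78
txn_id=88: ✗
txn_id=89: ✗
txn_id=90: ✗
amount_sum = 34 + 78 = 112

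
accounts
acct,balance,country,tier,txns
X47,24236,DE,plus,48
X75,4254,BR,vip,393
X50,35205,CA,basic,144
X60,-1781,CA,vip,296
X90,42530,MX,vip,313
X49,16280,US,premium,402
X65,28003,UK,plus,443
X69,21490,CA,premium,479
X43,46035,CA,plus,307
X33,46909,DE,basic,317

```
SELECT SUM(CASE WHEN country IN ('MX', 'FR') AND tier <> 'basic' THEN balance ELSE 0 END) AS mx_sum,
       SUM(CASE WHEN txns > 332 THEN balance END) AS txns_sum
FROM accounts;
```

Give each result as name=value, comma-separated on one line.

mx_sum=42530, txns_sum=70027

[mx_sum: country IN ('MX', 'FR') AND tier <> 'basic']
acct=X47: ✗
acct=X75: ✗
acct=X50: ✗
acct=X60: ✗
acct=X90: ✓ → 42530
acct=X49: ✗
acct=X65: ✗
acct=X69: ✗
acct=X43: ✗
acct=X33: ✗
mx_sum = 42530
—
[txns_sum: txns > 332]
acct=X47: ✗
acct=X75: ✓ → 4254
acct=X50: ✗
acct=X60: ✗
acct=X90: ✗
acct=X49: ✓ → 16280
acct=X65: ✓ → 28003
acct=X69: ✓ → 21490
acct=X43: ✗
acct=X33: ✗
txns_sum = 4254 + 16280 + 28003 + 21490 = 70027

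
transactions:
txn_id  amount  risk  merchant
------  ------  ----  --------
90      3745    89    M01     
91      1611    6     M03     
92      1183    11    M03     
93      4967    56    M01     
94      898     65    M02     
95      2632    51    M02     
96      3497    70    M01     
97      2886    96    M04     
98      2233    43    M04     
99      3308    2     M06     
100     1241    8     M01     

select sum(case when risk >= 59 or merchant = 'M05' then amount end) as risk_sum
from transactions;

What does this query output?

txn_id=90: ✓ → 3745
txn_id=91: ✗
txn_id=92: ✗
txn_id=93: ✗
txn_id=94: ✓ → 898
txn_id=95: ✗
txn_id=96: ✓ → 3497
txn_id=97: ✓ → 2886
txn_id=98: ✗
txn_id=99: ✗
txn_id=100: ✗
risk_sum = 3745 + 898 + 3497 + 2886 = 11026

11026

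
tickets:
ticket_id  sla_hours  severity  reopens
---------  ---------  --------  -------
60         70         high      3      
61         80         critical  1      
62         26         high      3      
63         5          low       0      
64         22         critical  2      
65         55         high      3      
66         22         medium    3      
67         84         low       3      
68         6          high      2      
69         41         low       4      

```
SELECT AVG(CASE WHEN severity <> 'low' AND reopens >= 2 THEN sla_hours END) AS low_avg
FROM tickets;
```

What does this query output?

ticket_id=60: ✓ → 70
ticket_id=61: ✗
ticket_id=62: ✓ → 26
ticket_id=63: ✗
ticket_id=64: ✓ → 22
ticket_id=65: ✓ → 55
ticket_id=66: ✓ → 22
ticket_id=67: ✗
ticket_id=68: ✓ → 6
ticket_id=69: ✗
low_avg = (70 + 26 + 22 + 55 + 22 + 6) / 6 = 33.5

33.5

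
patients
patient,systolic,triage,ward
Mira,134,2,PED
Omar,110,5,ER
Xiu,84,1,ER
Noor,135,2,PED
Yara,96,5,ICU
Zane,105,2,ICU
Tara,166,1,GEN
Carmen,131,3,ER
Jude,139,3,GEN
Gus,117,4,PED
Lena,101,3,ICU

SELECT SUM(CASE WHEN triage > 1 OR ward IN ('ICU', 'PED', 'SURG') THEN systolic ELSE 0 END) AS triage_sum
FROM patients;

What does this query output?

patient=Mira: ✓ → 134
patient=Omar: ✓ → 110
patient=Xiu: ✗
patient=Noor: ✓ → 135
patient=Yara: ✓ → 96
patient=Zane: ✓ → 105
patient=Tara: ✗
patient=Carmen: ✓ → 131
patient=Jude: ✓ → 139
patient=Gus: ✓ → 117
patient=Lena: ✓ → 101
triage_sum = 134 + 110 + 135 + 96 + 105 + 131 + 139 + 117 + 101 = 1068

1068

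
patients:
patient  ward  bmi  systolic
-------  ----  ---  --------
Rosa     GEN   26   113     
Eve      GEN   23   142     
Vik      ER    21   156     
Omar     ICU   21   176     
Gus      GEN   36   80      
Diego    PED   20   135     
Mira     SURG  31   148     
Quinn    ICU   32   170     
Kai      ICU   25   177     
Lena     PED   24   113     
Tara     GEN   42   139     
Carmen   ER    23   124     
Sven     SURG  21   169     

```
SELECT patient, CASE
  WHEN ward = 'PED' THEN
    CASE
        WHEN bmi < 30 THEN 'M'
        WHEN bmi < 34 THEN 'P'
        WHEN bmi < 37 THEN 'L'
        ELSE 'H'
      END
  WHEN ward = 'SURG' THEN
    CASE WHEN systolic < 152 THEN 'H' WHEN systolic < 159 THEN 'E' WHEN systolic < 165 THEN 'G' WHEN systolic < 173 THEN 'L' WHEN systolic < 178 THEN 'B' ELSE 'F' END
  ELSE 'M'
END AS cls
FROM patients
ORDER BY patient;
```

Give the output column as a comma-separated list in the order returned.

M, M, M, M, M, M, H, M, M, M, L, M, M

patient=Carmen: ward='ER' → outer ELSE → M
patient=Diego: ward='PED' → inner[bmi < 30] → M
patient=Eve: ward='GEN' → outer ELSE → M
patient=Gus: ward='GEN' → outer ELSE → M
patient=Kai: ward='ICU' → outer ELSE → M
patient=Lena: ward='PED' → inner[bmi < 30] → M
patient=Mira: ward='SURG' → inner[systolic < 152] → H
patient=Omar: ward='ICU' → outer ELSE → M
patient=Quinn: ward='ICU' → outer ELSE → M
patient=Rosa: ward='GEN' → outer ELSE → M
patient=Sven: ward='SURG' → inner[systolic < 173] → L
patient=Tara: ward='GEN' → outer ELSE → M
patient=Vik: ward='ER' → outer ELSE → M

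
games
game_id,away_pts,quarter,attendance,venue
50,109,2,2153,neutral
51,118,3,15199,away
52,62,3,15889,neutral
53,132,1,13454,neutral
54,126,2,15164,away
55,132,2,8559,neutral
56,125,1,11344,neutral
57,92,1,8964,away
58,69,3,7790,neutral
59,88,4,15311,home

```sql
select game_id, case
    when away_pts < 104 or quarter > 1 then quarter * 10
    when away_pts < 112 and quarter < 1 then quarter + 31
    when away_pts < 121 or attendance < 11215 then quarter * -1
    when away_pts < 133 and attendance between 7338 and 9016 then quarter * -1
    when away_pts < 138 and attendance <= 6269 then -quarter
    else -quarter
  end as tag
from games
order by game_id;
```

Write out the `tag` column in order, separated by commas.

game_id=50: away_pts < 104 or quarter > 1 → 20
game_id=51: away_pts < 104 or quarter > 1 → 30
game_id=52: away_pts < 104 or quarter > 1 → 30
game_id=53: ELSE → -1
game_id=54: away_pts < 104 or quarter > 1 → 20
game_id=55: away_pts < 104 or quarter > 1 → 20
game_id=56: ELSE → -1
game_id=57: away_pts < 104 or quarter > 1 → 10
game_id=58: away_pts < 104 or quarter > 1 → 30
game_id=59: away_pts < 104 or quarter > 1 → 40

20, 30, 30, -1, 20, 20, -1, 10, 30, 40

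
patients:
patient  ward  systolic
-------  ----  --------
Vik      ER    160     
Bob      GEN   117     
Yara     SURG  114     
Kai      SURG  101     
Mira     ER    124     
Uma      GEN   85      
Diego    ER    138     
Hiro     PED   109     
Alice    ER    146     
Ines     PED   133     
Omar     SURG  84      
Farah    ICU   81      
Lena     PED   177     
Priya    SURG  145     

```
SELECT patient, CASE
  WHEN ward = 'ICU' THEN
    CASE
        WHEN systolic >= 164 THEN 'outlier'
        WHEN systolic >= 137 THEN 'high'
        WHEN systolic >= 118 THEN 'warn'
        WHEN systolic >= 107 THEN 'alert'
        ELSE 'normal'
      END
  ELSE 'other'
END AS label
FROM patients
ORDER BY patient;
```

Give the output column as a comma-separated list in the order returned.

other, other, other, normal, other, other, other, other, other, other, other, other, other, other

patient=Alice: ward='ER' → outer ELSE → other
patient=Bob: ward='GEN' → outer ELSE → other
patient=Diego: ward='ER' → outer ELSE → other
patient=Farah: ward='ICU' → inner[ELSE] → normal
patient=Hiro: ward='PED' → outer ELSE → other
patient=Ines: ward='PED' → outer ELSE → other
patient=Kai: ward='SURG' → outer ELSE → other
patient=Lena: ward='PED' → outer ELSE → other
patient=Mira: ward='ER' → outer ELSE → other
patient=Omar: ward='SURG' → outer ELSE → other
patient=Priya: ward='SURG' → outer ELSE → other
patient=Uma: ward='GEN' → outer ELSE → other
patient=Vik: ward='ER' → outer ELSE → other
patient=Yara: ward='SURG' → outer ELSE → other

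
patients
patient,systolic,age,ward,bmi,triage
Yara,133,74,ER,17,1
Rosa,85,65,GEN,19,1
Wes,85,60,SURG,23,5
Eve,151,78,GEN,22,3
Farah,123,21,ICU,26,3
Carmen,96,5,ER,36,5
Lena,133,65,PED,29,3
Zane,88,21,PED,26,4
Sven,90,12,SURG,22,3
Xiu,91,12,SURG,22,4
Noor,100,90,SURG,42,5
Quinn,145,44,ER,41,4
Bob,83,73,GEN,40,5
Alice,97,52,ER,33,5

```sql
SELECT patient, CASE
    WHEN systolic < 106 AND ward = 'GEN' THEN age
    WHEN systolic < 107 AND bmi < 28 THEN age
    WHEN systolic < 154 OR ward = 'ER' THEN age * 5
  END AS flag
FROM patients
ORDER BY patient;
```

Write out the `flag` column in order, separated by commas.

260, 73, 25, 390, 105, 325, 450, 220, 65, 12, 60, 12, 370, 21

patient=Alice: systolic < 154 OR ward = 'ER' → 260
patient=Bob: systolic < 106 AND ward = 'GEN' → 73
patient=Carmen: systolic < 154 OR ward = 'ER' → 25
patient=Eve: systolic < 154 OR ward = 'ER' → 390
patient=Farah: systolic < 154 OR ward = 'ER' → 105
patient=Lena: systolic < 154 OR ward = 'ER' → 325
patient=Noor: systolic < 154 OR ward = 'ER' → 450
patient=Quinn: systolic < 154 OR ward = 'ER' → 220
patient=Rosa: systolic < 106 AND ward = 'GEN' → 65
patient=Sven: systolic < 107 AND bmi < 28 → 12
patient=Wes: systolic < 107 AND bmi < 28 → 60
patient=Xiu: systolic < 107 AND bmi < 28 → 12
patient=Yara: systolic < 154 OR ward = 'ER' → 370
patient=Zane: systolic < 107 AND bmi < 28 → 21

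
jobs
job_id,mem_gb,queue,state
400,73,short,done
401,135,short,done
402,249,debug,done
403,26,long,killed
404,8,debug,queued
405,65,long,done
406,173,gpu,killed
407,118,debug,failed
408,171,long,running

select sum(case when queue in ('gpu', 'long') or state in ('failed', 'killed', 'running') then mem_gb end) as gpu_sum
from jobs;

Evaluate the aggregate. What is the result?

job_id=400: ✗
job_id=401: ✗
job_id=402: ✗
job_id=403: ✓ → 26
job_id=404: ✗
job_id=405: ✓ → 65
job_id=406: ✓ → 173
job_id=407: ✓ → 118
job_id=408: ✓ → 171
gpu_sum = 26 + 65 + 173 + 118 + 171 = 553

553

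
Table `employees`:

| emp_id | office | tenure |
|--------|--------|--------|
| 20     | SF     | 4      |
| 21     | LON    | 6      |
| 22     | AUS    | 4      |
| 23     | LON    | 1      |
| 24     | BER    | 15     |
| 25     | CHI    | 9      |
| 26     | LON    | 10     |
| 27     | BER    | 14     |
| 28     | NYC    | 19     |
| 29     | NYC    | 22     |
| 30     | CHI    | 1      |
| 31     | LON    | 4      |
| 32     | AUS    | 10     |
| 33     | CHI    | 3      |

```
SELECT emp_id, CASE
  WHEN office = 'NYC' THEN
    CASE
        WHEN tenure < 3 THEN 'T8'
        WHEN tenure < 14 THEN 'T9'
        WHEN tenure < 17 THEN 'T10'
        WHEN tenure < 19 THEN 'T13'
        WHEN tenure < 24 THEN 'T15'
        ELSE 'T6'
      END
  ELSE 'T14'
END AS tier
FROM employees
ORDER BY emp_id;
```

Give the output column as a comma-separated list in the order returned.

emp_id=20: office='SF' → outer ELSE → T14
emp_id=21: office='LON' → outer ELSE → T14
emp_id=22: office='AUS' → outer ELSE → T14
emp_id=23: office='LON' → outer ELSE → T14
emp_id=24: office='BER' → outer ELSE → T14
emp_id=25: office='CHI' → outer ELSE → T14
emp_id=26: office='LON' → outer ELSE → T14
emp_id=27: office='BER' → outer ELSE → T14
emp_id=28: office='NYC' → inner[tenure < 24] → T15
emp_id=29: office='NYC' → inner[tenure < 24] → T15
emp_id=30: office='CHI' → outer ELSE → T14
emp_id=31: office='LON' → outer ELSE → T14
emp_id=32: office='AUS' → outer ELSE → T14
emp_id=33: office='CHI' → outer ELSE → T14

T14, T14, T14, T14, T14, T14, T14, T14, T15, T15, T14, T14, T14, T14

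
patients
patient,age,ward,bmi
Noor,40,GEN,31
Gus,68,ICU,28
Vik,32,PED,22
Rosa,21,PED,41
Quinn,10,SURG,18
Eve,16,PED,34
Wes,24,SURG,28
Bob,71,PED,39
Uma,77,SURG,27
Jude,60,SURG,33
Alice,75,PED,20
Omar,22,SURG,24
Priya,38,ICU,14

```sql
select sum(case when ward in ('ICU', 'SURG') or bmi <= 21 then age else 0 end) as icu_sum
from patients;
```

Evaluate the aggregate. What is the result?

patient=Noor: ✗
patient=Gus: ✓ → 68
patient=Vik: ✗
patient=Rosa: ✗
patient=Quinn: ✓ → 10
patient=Eve: ✗
patient=Wes: ✓ → 24
patient=Bob: ✗
patient=Uma: ✓ → 77
patient=Jude: ✓ → 60
patient=Alice: ✓ → 75
patient=Omar: ✓ → 22
patient=Priya: ✓ → 38
icu_sum = 68 + 10 + 24 + 77 + 60 + 75 + 22 + 38 = 374

374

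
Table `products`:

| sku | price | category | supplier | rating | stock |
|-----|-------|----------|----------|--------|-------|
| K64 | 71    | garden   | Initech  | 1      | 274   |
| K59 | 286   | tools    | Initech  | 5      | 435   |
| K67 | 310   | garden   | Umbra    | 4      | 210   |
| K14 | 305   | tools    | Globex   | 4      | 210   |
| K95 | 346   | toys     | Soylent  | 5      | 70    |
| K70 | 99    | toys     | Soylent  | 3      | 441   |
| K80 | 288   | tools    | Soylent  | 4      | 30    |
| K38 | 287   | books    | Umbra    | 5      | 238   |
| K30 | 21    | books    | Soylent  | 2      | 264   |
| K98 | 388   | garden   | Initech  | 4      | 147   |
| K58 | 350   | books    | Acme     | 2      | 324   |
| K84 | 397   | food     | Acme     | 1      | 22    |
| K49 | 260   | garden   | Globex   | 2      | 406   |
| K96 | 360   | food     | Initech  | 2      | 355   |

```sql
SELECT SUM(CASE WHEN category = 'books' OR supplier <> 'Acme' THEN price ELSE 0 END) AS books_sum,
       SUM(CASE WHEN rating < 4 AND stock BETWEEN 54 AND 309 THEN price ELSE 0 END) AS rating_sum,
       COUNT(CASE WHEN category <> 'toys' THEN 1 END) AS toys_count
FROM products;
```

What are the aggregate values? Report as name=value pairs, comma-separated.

books_sum=3371, rating_sum=92, toys_count=12

[books_sum: category = 'books' OR supplier <> 'Acme']
sku=K64: ✓ → 71
sku=K59: ✓ → 286
sku=K67: ✓ → 310
sku=K14: ✓ → 305
sku=K95: ✓ → 346
sku=K70: ✓ → 99
sku=K80: ✓ → 288
sku=K38: ✓ → 287
sku=K30: ✓ → 21
sku=K98: ✓ → 388
sku=K58: ✓ → 350
sku=K84: ✗
sku=K49: ✓ → 260
sku=K96: ✓ → 360
books_sum = 71 + 286 + 310 + 305 + 346 + 99 + 288 + 287 + 21 + 388 + 350 + 260 + 360 = 3371
—
[rating_sum: rating < 4 AND stock BETWEEN 54 AND 309]
sku=K64: ✓ → 71
sku=K59: ✗
sku=K67: ✗
sku=K14: ✗
sku=K95: ✗
sku=K70: ✗
sku=K80: ✗
sku=K38: ✗
sku=K30: ✓ → 21
sku=K98: ✗
sku=K58: ✗
sku=K84: ✗
sku=K49: ✗
sku=K96: ✗
rating_sum = 71 + 21 = 92
—
[toys_count: category <> 'toys']
sku=K64: ✓ → 1
sku=K59: ✓ → 1
sku=K67: ✓ → 1
sku=K14: ✓ → 1
sku=K95: ✗
sku=K70: ✗
sku=K80: ✓ → 1
sku=K38: ✓ → 1
sku=K30: ✓ → 1
sku=K98: ✓ → 1
sku=K58: ✓ → 1
sku=K84: ✓ → 1
sku=K49: ✓ → 1
sku=K96: ✓ → 1
toys_count = COUNT(1, 1, 1, 1, 1, 1, 1, 1, 1, 1, 1, 1) = 12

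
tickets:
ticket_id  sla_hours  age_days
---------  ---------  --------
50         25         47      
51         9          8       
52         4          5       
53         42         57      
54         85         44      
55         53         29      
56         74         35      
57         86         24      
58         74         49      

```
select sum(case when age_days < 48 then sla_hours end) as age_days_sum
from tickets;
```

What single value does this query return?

336

ticket_id=50: ✓ → 25
ticket_id=51: ✓ → 9
ticket_id=52: ✓ → 4
ticket_id=53: ✗
ticket_id=54: ✓ → 85
ticket_id=55: ✓ → 53
ticket_id=56: ✓ → 74
ticket_id=57: ✓ → 86
ticket_id=58: ✗
age_days_sum = 25 + 9 + 4 + 85 + 53 + 74 + 86 = 336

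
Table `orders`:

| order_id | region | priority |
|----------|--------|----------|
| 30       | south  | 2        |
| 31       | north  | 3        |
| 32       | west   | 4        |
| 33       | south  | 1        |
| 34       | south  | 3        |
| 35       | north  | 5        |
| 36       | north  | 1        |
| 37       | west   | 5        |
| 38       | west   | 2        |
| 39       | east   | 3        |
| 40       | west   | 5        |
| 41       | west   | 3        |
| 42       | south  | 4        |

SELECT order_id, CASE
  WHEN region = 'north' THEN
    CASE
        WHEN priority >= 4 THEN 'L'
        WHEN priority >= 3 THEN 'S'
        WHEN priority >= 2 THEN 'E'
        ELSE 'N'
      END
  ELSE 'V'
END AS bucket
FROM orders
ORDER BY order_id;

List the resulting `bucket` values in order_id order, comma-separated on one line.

V, S, V, V, V, L, N, V, V, V, V, V, V

order_id=30: region='south' → outer ELSE → V
order_id=31: region='north' → inner[priority >= 3] → S
order_id=32: region='west' → outer ELSE → V
order_id=33: region='south' → outer ELSE → V
order_id=34: region='south' → outer ELSE → V
order_id=35: region='north' → inner[priority >= 4] → L
order_id=36: region='north' → inner[ELSE] → N
order_id=37: region='west' → outer ELSE → V
order_id=38: region='west' → outer ELSE → V
order_id=39: region='east' → outer ELSE → V
order_id=40: region='west' → outer ELSE → V
order_id=41: region='west' → outer ELSE → V
order_id=42: region='south' → outer ELSE → V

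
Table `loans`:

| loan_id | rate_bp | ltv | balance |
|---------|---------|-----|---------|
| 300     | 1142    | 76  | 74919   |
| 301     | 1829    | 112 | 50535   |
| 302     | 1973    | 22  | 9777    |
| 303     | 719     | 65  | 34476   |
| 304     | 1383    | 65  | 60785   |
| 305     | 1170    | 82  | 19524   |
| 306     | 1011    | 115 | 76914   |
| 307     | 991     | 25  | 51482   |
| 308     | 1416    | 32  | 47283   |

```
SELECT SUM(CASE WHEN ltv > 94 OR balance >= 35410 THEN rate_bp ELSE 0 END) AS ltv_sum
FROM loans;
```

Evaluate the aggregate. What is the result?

7772

loan_id=300: ✓ → 1142
loan_id=301: ✓ → 1829
loan_id=302: ✗
loan_id=303: ✗
loan_id=304: ✓ → 1383
loan_id=305: ✗
loan_id=306: ✓ → 1011
loan_id=307: ✓ → 991
loan_id=308: ✓ → 1416
ltv_sum = 1142 + 1829 + 1383 + 1011 + 991 + 1416 = 7772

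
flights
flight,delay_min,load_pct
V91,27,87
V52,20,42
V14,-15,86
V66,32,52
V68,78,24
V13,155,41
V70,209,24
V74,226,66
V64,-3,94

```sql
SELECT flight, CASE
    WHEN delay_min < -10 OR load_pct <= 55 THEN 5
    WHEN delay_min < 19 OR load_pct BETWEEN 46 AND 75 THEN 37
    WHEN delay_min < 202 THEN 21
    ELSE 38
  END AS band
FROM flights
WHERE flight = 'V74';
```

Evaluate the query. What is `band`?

37

flight = V74: delay_min=226, load_pct=66.
delay_min < -10 OR load_pct <= 55 → false
delay_min < 19 OR load_pct BETWEEN 46 AND 75 → true → 37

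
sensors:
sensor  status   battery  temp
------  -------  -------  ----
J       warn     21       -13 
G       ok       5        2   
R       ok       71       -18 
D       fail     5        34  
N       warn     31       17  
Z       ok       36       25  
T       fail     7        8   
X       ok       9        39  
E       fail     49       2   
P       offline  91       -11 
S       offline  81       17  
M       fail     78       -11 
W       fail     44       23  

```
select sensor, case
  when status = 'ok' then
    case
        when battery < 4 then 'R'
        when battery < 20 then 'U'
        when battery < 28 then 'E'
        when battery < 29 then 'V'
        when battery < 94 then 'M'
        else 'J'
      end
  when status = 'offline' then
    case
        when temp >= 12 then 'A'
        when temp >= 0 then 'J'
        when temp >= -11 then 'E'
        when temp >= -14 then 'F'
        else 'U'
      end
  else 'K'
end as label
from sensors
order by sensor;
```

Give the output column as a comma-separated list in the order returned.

sensor=D: status='fail' → outer ELSE → K
sensor=E: status='fail' → outer ELSE → K
sensor=G: status='ok' → inner[battery < 20] → U
sensor=J: status='warn' → outer ELSE → K
sensor=M: status='fail' → outer ELSE → K
sensor=N: status='warn' → outer ELSE → K
sensor=P: status='offline' → inner[temp >= -11] → E
sensor=R: status='ok' → inner[battery < 94] → M
sensor=S: status='offline' → inner[temp >= 12] → A
sensor=T: status='fail' → outer ELSE → K
sensor=W: status='fail' → outer ELSE → K
sensor=X: status='ok' → inner[battery < 20] → U
sensor=Z: status='ok' → inner[battery < 94] → M

K, K, U, K, K, K, E, M, A, K, K, U, M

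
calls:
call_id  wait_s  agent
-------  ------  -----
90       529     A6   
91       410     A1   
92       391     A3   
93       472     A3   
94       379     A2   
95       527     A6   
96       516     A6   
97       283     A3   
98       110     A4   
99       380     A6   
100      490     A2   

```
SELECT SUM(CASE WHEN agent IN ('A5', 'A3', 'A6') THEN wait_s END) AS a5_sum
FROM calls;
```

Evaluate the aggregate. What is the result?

3098

call_id=90: ✓ → 529
call_id=91: ✗
call_id=92: ✓ → 391
call_id=93: ✓ → 472
call_id=94: ✗
call_id=95: ✓ → 527
call_id=96: ✓ → 516
call_id=97: ✓ → 283
call_id=98: ✗
call_id=99: ✓ → 380
call_id=100: ✗
a5_sum = 529 + 391 + 472 + 527 + 516 + 283 + 380 = 3098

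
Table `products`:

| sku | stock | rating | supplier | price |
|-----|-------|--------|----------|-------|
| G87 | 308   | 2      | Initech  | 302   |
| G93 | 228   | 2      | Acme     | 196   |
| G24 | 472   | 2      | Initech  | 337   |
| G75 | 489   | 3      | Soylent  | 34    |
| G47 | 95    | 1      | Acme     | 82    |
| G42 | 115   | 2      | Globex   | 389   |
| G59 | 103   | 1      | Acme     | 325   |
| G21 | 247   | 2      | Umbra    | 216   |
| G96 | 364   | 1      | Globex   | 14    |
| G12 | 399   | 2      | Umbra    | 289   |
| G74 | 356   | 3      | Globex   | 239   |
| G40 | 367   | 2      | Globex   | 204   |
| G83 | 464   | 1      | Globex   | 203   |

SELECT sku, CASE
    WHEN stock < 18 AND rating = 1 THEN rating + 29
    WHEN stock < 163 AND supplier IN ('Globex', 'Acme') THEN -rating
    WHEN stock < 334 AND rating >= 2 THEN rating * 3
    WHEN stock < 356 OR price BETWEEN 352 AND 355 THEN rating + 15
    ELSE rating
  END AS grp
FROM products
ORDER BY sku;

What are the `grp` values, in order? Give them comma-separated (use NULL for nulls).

2, 6, 2, 2, -2, -1, -1, 3, 3, 1, 6, 6, 1

sku=G12: ELSE → 2
sku=G21: stock < 334 AND rating >= 2 → 6
sku=G24: ELSE → 2
sku=G40: ELSE → 2
sku=G42: stock < 163 AND supplier IN ('Globex', 'Acme') → -2
sku=G47: stock < 163 AND supplier IN ('Globex', 'Acme') → -1
sku=G59: stock < 163 AND supplier IN ('Globex', 'Acme') → -1
sku=G74: ELSE → 3
sku=G75: ELSE → 3
sku=G83: ELSE → 1
sku=G87: stock < 334 AND rating >= 2 → 6
sku=G93: stock < 334 AND rating >= 2 → 6
sku=G96: ELSE → 1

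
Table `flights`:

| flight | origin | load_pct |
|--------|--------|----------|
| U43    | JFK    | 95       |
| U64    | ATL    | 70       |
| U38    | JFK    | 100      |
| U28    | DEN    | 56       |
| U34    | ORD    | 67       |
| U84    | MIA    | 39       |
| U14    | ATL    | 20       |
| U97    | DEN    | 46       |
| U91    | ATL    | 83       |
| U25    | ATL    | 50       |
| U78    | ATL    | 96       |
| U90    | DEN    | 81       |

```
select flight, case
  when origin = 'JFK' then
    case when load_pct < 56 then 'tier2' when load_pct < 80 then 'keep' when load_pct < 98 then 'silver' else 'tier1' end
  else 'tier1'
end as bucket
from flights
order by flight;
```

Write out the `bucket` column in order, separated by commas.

flight=U14: origin='ATL' → outer ELSE → tier1
flight=U25: origin='ATL' → outer ELSE → tier1
flight=U28: origin='DEN' → outer ELSE → tier1
flight=U34: origin='ORD' → outer ELSE → tier1
flight=U38: origin='JFK' → inner[ELSE] → tier1
flight=U43: origin='JFK' → inner[load_pct < 98] → silver
flight=U64: origin='ATL' → outer ELSE → tier1
flight=U78: origin='ATL' → outer ELSE → tier1
flight=U84: origin='MIA' → outer ELSE → tier1
flight=U90: origin='DEN' → outer ELSE → tier1
flight=U91: origin='ATL' → outer ELSE → tier1
flight=U97: origin='DEN' → outer ELSE → tier1

tier1, tier1, tier1, tier1, tier1, silver, tier1, tier1, tier1, tier1, tier1, tier1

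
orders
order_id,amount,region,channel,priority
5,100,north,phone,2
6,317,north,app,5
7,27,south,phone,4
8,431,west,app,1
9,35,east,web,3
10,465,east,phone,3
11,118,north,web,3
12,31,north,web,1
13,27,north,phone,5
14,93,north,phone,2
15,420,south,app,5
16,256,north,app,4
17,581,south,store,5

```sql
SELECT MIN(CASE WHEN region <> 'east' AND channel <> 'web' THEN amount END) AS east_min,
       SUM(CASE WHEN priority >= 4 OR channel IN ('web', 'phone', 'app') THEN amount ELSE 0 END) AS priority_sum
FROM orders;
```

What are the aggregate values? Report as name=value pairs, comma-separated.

[east_min: region <> 'east' AND channel <> 'web']
order_id=5: ✓ → 100
order_id=6: ✓ → 317
order_id=7: ✓ → 27
order_id=8: ✓ → 431
order_id=9: ✗
order_id=10: ✗
order_id=11: ✗
order_id=12: ✗
order_id=13: ✓ → 27
order_id=14: ✓ → 93
order_id=15: ✓ → 420
order_id=16: ✓ → 256
order_id=17: ✓ → 581
east_min = MIN(100, 317, 27, 431, 27, 93, 420, 256, 581) = 27
—
[priority_sum: priority >= 4 OR channel IN ('web', 'phone', 'app')]
order_id=5: ✓ → 100
order_id=6: ✓ → 317
order_id=7: ✓ → 27
order_id=8: ✓ → 431
order_id=9: ✓ → 35
order_id=10: ✓ → 465
order_id=11: ✓ → 118
order_id=12: ✓ → 31
order_id=13: ✓ → 27
order_id=14: ✓ → 93
order_id=15: ✓ → 420
order_id=16: ✓ → 256
order_id=17: ✓ → 581
priority_sum = 100 + 317 + 27 + 431 + 35 + 465 + 118 + 31 + 27 + 93 + 420 + 256 + 581 = 2901

east_min=27, priority_sum=2901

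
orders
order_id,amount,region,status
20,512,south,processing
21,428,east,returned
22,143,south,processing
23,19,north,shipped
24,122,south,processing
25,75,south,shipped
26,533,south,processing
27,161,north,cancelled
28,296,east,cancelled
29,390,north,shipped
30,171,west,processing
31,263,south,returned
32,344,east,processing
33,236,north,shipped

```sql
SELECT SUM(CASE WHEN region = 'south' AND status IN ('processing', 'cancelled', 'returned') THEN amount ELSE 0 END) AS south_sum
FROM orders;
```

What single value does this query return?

1573

order_id=20: ✓ → 512
order_id=21: ✗
order_id=22: ✓ → 143
order_id=23: ✗
order_id=24: ✓ → 122
order_id=25: ✗
order_id=26: ✓ → 533
order_id=27: ✗
order_id=28: ✗
order_id=29: ✗
order_id=30: ✗
order_id=31: ✓ → 263
order_id=32: ✗
order_id=33: ✗
south_sum = 512 + 143 + 122 + 533 + 263 = 1573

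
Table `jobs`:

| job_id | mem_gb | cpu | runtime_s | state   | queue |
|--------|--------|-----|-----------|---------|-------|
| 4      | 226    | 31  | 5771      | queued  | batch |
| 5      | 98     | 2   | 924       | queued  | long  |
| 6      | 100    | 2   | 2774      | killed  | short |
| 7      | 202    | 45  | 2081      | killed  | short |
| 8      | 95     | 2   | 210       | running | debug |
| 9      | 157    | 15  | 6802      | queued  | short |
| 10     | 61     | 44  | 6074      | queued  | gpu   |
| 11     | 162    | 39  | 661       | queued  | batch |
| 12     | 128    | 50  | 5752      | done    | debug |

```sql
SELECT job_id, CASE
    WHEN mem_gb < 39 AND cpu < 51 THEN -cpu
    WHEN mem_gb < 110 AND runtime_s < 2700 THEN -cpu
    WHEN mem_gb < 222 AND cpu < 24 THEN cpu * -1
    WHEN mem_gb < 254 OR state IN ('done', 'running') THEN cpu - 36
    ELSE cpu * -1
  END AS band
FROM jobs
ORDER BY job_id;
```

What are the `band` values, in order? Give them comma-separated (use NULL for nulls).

-5, -2, -2, 9, -2, -15, 8, 3, 14

job_id=4: mem_gb < 254 OR state IN ('done', 'running') → -5
job_id=5: mem_gb < 110 AND runtime_s < 2700 → -2
job_id=6: mem_gb < 222 AND cpu < 24 → -2
job_id=7: mem_gb < 254 OR state IN ('done', 'running') → 9
job_id=8: mem_gb < 110 AND runtime_s < 2700 → -2
job_id=9: mem_gb < 222 AND cpu < 24 → -15
job_id=10: mem_gb < 254 OR state IN ('done', 'running') → 8
job_id=11: mem_gb < 254 OR state IN ('done', 'running') → 3
job_id=12: mem_gb < 254 OR state IN ('done', 'running') → 14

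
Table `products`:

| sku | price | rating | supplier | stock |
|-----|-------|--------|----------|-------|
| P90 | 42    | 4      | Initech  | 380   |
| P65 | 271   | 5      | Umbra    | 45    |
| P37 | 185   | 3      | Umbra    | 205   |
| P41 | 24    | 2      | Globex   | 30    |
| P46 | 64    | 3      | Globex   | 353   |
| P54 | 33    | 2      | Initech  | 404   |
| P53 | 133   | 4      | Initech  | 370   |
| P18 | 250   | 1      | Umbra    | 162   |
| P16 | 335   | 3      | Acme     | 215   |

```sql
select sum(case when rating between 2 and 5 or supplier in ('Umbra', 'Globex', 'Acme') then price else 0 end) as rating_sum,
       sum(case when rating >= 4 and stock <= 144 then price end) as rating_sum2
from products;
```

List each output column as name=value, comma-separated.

[rating_sum: rating between 2 and 5 or supplier in ('Umbra', 'Globex', 'Acme')]
sku=P90: ✓ → 42
sku=P65: ✓ → 271
sku=P37: ✓ → 185
sku=P41: ✓ → 24
sku=P46: ✓ → 64
sku=P54: ✓ → 33
sku=P53: ✓ → 133
sku=P18: ✓ → 250
sku=P16: ✓ → 335
rating_sum = 42 + 271 + 185 + 24 + 64 + 33 + 133 + 250 + 335 = 1337
—
[rating_sum2: rating >= 4 and stock <= 144]
sku=P90: ✗
sku=P65: ✓ → 271
sku=P37: ✗
sku=P41: ✗
sku=P46: ✗
sku=P54: ✗
sku=P53: ✗
sku=P18: ✗
sku=P16: ✗
rating_sum2 = 271

rating_sum=1337, rating_sum2=271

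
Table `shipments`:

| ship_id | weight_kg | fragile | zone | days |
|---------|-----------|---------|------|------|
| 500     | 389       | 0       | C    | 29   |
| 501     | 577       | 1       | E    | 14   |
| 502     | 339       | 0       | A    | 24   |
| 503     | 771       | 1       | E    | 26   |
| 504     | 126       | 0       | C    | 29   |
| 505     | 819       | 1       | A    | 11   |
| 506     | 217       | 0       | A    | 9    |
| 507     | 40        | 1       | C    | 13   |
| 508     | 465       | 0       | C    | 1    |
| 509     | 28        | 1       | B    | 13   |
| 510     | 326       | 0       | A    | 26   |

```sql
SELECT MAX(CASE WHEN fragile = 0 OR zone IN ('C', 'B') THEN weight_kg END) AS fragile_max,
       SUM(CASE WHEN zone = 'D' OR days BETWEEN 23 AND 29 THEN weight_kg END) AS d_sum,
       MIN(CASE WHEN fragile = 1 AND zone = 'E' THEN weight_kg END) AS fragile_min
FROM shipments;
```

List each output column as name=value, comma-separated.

[fragile_max: fragile = 0 OR zone IN ('C', 'B')]
ship_id=500: ✓ → 389
ship_id=501: ✗
ship_id=502: ✓ → 339
ship_id=503: ✗
ship_id=504: ✓ → 126
ship_id=505: ✗
ship_id=506: ✓ → 217
ship_id=507: ✓ → 40
ship_id=508: ✓ → 465
ship_id=509: ✓ → 28
ship_id=510: ✓ → 326
fragile_max = MAX(389, 339, 126, 217, 40, 465, 28, 326) = 465
—
[d_sum: zone = 'D' OR days BETWEEN 23 AND 29]
ship_id=500: ✓ → 389
ship_id=501: ✗
ship_id=502: ✓ → 339
ship_id=503: ✓ → 771
ship_id=504: ✓ → 126
ship_id=505: ✗
ship_id=506: ✗
ship_id=507: ✗
ship_id=508: ✗
ship_id=509: ✗
ship_id=510: ✓ → 326
d_sum = 389 + 339 + 771 + 126 + 326 = 1951
—
[fragile_min: fragile = 1 AND zone = 'E']
ship_id=500: ✗
ship_id=501: ✓ → 577
ship_id=502: ✗
ship_id=503: ✓ → 771
ship_id=504: ✗
ship_id=505: ✗
ship_id=506: ✗
ship_id=507: ✗
ship_id=508: ✗
ship_id=509: ✗
ship_id=510: ✗
fragile_min = MIN(577, 771) = 577

fragile_max=465, d_sum=1951, fragile_min=577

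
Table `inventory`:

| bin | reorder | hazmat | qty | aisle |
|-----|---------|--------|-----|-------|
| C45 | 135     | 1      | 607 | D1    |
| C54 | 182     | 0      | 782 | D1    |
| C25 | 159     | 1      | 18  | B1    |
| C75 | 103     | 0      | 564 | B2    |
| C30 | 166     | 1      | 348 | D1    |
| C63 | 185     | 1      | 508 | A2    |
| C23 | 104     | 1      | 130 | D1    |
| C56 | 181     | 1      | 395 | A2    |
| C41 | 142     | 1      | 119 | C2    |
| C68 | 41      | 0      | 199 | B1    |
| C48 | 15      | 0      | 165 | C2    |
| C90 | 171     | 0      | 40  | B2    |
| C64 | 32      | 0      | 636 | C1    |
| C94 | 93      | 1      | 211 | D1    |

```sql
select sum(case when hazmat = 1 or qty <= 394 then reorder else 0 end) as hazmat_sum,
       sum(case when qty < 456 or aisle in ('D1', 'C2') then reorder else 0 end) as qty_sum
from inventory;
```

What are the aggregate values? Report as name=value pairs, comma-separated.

hazmat_sum=1392, qty_sum=1389

[hazmat_sum: hazmat = 1 or qty <= 394]
bin=C45: ✓ → 135
bin=C54: ✗
bin=C25: ✓ → 159
bin=C75: ✗
bin=C30: ✓ → 166
bin=C63: ✓ → 185
bin=C23: ✓ → 104
bin=C56: ✓ → 181
bin=C41: ✓ → 142
bin=C68: ✓ → 41
bin=C48: ✓ → 15
bin=C90: ✓ → 171
bin=C64: ✗
bin=C94: ✓ → 93
hazmat_sum = 135 + 159 + 166 + 185 + 104 + 181 + 142 + 41 + 15 + 171 + 93 = 1392
—
[qty_sum: qty < 456 or aisle in ('D1', 'C2')]
bin=C45: ✓ → 135
bin=C54: ✓ → 182
bin=C25: ✓ → 159
bin=C75: ✗
bin=C30: ✓ → 166
bin=C63: ✗
bin=C23: ✓ → 104
bin=C56: ✓ → 181
bin=C41: ✓ → 142
bin=C68: ✓ → 41
bin=C48: ✓ → 15
bin=C90: ✓ → 171
bin=C64: ✗
bin=C94: ✓ → 93
qty_sum = 135 + 182 + 159 + 166 + 104 + 181 + 142 + 41 + 15 + 171 + 93 = 1389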